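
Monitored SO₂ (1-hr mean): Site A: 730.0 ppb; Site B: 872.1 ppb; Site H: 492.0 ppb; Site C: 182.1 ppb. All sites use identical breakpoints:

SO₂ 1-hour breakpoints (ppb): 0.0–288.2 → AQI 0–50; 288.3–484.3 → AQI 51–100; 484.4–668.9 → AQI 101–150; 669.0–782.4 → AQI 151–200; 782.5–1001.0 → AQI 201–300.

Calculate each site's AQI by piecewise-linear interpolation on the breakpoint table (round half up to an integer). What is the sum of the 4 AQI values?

Site A: 730.0 lies in 669.0–782.4, so I_lo=151, I_hi=200, C_lo=669.0, C_hi=782.4.
(200−151)/(782.4−669.0) × (730.0−669.0) + 151 = 49/113.4 × 61.0 + 151 ≈ 177.36 → 177.
Site B 872.1: bracket 782.5–1001.0 → index 201–300; slope 99/218.5, offset 89.6.
AQI = 201 + 99/218.5·89.6 ≈ 241.60 ⇒ 242.
Site H: 492.0 lies in 484.4–668.9, so I_lo=101, I_hi=150, C_lo=484.4, C_hi=668.9.
(150−101)/(668.9−484.4) × (492.0−484.4) + 101 = 49/184.5 × 7.6 + 101 ≈ 103.02 → 103.
Site C 182.1: bracket 0.0–288.2 → index 0–50; slope 50/288.2, offset 182.1.
AQI = 0 + 50/288.2·182.1 ≈ 31.59 ⇒ 32.
AQIs: Site A=177, Site B=242, Site H=103, Site C=32. Sum = 177 + 242 + 103 + 32 = 554.

554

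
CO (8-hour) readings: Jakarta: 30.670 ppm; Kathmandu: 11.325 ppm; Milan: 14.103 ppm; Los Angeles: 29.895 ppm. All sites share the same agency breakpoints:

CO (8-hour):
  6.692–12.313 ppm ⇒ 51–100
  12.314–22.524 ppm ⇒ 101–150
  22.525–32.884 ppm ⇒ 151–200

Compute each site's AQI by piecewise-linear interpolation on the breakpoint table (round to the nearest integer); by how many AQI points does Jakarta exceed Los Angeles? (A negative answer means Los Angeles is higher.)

4

Jakarta: 30.670 ∈ [22.525, 32.884] ↔ index [151, 200].
151 + (30.670−22.525)·(200−151)/(32.884−22.525) = 151 + 8.145·49/10.359 ≈ 189.53, so AQI = 190.
Kathmandu: 11.325 lies in 6.692–12.313, so I_lo=51, I_hi=100, C_lo=6.692, C_hi=12.313.
(100−51)/(12.313−6.692) × (11.325−6.692) + 51 = 49/5.621 × 4.633 + 51 ≈ 91.39 → 91.
Milan: 14.103 lies in 12.314–22.524, so I_lo=101, I_hi=150, C_lo=12.314, C_hi=22.524.
(150−101)/(22.524−12.314) × (14.103−12.314) + 101 = 49/10.210 × 1.789 + 101 ≈ 109.59 → 110.
Los Angeles: 29.895 lies in 22.525–32.884, so I_lo=151, I_hi=200, C_lo=22.525, C_hi=32.884.
(200−151)/(32.884−22.525) × (29.895−22.525) + 151 = 49/10.359 × 7.370 + 151 ≈ 185.86 → 186.
AQIs: Jakarta=190, Kathmandu=91, Milan=110, Los Angeles=186. Jakarta (190) − Los Angeles (186) = 4.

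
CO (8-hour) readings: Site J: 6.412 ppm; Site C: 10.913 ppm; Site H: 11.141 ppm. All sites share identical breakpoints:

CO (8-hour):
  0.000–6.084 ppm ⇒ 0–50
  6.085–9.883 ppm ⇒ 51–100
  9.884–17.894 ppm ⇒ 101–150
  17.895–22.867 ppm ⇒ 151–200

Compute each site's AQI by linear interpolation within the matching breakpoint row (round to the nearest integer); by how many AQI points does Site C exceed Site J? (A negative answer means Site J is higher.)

Site J 6.412: bracket 6.085–9.883 → index 51–100; slope 49/3.798, offset 0.327.
AQI = 51 + 49/3.798·0.327 ≈ 55.22 ⇒ 55.
Site C 10.913: bracket 9.884–17.894 → index 101–150; slope 49/8.010, offset 1.029.
AQI = 101 + 49/8.010·1.029 ≈ 107.29 ⇒ 107.
Site H 11.141: bracket 9.884–17.894 → index 101–150; slope 49/8.010, offset 1.257.
AQI = 101 + 49/8.010·1.257 ≈ 108.69 ⇒ 109.
AQIs: Site J=55, Site C=107, Site H=109. Site C (107) − Site J (55) = 52.

52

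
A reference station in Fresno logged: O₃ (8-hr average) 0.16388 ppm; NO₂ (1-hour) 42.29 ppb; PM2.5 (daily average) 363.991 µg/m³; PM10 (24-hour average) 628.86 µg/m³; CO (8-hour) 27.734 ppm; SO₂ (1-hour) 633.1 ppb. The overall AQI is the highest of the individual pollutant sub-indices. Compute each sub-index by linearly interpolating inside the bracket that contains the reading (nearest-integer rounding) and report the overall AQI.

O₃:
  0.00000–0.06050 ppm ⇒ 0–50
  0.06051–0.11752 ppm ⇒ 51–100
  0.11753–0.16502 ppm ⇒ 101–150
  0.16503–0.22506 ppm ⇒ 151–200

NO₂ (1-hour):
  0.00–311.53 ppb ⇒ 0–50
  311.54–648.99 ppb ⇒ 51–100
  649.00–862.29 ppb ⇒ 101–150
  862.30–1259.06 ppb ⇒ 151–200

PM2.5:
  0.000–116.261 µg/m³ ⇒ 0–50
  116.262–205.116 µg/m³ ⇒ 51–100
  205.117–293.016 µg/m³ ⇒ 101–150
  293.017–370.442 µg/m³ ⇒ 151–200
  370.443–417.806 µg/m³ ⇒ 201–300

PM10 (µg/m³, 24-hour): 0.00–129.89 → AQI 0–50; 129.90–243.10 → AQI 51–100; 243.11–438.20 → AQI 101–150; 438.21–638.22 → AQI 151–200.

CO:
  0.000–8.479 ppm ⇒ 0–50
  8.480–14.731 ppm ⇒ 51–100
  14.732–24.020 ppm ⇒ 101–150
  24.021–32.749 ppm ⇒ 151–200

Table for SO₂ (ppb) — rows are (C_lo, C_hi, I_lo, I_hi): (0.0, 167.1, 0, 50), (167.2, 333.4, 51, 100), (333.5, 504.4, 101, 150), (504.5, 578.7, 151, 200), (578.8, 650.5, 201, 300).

O₃: row 0.11753–0.16502 (AQI 101–150). (150−101)·(0.16388−0.11753)/(0.16502−0.11753) + 101 = 49·0.04635/0.04749 + 101 ≈ 148.82 → 149.
NO₂: 42.29 ∈ [0.00, 311.53] ↔ index [0, 50].
0 + (42.29−0.00)·(50−0)/(311.53−0.00) = 0 + 42.29·50/311.53 ≈ 6.79, so AQI = 7.
PM2.5: 363.991 ∈ [293.017, 370.442] ↔ index [151, 200].
151 + (363.991−293.017)·(200−151)/(370.442−293.017) = 151 + 70.974·49/77.425 ≈ 195.92, so AQI = 196.
PM10: 628.86 ∈ [438.21, 638.22] ↔ index [151, 200].
151 + (628.86−438.21)·(200−151)/(638.22−438.21) = 151 + 190.65·49/200.01 ≈ 197.71, so AQI = 198.
CO: 27.734 lies in 24.021–32.749, so I_lo=151, I_hi=200, C_lo=24.021, C_hi=32.749.
(200−151)/(32.749−24.021) × (27.734−24.021) + 151 = 49/8.728 × 3.713 + 151 ≈ 171.85 → 172.
SO₂: 633.1 ∈ [578.8, 650.5] ↔ index [201, 300].
201 + (633.1−578.8)·(300−201)/(650.5−578.8) = 201 + 54.3·99/71.7 ≈ 275.97, so AQI = 276.
Sub-indices: O₃→149, NO₂→7, PM2.5→196, PM10→198, CO→172, SO₂→276. Overall AQI = max = 276; dominant pollutant is SO₂.
AQI 276: Very Unhealthy.

276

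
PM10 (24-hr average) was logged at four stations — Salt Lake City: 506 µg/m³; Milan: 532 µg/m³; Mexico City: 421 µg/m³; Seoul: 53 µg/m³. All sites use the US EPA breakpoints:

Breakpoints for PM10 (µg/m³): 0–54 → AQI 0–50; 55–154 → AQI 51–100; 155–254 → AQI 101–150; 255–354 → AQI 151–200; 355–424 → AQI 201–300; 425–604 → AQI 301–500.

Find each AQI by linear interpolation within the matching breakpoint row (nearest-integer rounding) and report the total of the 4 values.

1156

Salt Lake City: row 425–604 (AQI 301–500). (500−301)·(506−425)/(604−425) + 301 = 199·81/179 + 301 ≈ 391.05 → 391.
Milan 532: bracket 425–604 → index 301–500; slope 199/179, offset 107.
AQI = 301 + 199/179·107 ≈ 419.96 ⇒ 420.
Mexico City 421: bracket 355–424 → index 201–300; slope 99/69, offset 66.
AQI = 201 + 99/69·66 ≈ 295.70 ⇒ 296.
Seoul: 53 lies in 0–54, so I_lo=0, I_hi=50, C_lo=0, C_hi=54.
(50−0)/(54−0) × (53−0) + 0 = 50/54 × 53 + 0 ≈ 49.07 → 49.
AQIs: Salt Lake City=391, Milan=420, Mexico City=296, Seoul=49. Sum = 391 + 420 + 296 + 49 = 1156.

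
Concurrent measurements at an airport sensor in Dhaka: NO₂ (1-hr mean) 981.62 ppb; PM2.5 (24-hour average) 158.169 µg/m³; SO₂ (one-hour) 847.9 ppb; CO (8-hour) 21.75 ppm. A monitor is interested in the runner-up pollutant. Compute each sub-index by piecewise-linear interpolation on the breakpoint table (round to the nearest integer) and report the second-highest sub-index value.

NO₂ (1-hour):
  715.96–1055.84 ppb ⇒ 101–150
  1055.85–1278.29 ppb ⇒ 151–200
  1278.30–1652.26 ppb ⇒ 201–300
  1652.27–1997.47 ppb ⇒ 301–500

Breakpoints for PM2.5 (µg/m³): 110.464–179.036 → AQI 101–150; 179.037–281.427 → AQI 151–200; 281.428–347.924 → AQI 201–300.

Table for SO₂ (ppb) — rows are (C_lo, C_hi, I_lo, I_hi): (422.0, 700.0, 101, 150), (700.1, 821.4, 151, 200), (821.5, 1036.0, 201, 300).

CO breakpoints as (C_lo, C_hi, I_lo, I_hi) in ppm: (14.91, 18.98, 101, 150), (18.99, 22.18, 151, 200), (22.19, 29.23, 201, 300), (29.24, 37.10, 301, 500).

193

NO₂ 981.62: bracket 715.96–1055.84 → index 101–150; slope 49/339.88, offset 265.66.
AQI = 101 + 49/339.88·265.66 ≈ 139.30 ⇒ 139.
PM2.5: row 110.464–179.036 (AQI 101–150). (150−101)·(158.169−110.464)/(179.036−110.464) + 101 = 49·47.705/68.572 + 101 ≈ 135.09 → 135.
SO₂: 847.9 lies in 821.5–1036.0, so I_lo=201, I_hi=300, C_lo=821.5, C_hi=1036.0.
(300−201)/(1036.0−821.5) × (847.9−821.5) + 201 = 99/214.5 × 26.4 + 201 ≈ 213.18 → 213.
CO: 21.75 lies in 18.99–22.18, so I_lo=151, I_hi=200, C_lo=18.99, C_hi=22.18.
(200−151)/(22.18−18.99) × (21.75−18.99) + 151 = 49/3.19 × 2.76 + 151 ≈ 193.39 → 193.
Sub-indices: NO₂→139, PM2.5→135, SO₂→213, CO→193. Ranked high→low: 213, 193, 139, 135. Second-highest sub-index = 193.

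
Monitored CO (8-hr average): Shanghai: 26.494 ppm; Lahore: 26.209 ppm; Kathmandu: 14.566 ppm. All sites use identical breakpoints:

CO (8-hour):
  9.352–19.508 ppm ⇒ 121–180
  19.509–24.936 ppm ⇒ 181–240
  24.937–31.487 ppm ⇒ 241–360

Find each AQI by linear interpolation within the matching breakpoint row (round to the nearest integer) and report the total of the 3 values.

Shanghai: row 24.937–31.487 (AQI 241–360). (360−241)·(26.494−24.937)/(31.487−24.937) + 241 = 119·1.557/6.550 + 241 ≈ 269.29 → 269.
Lahore: 26.209 lies in 24.937–31.487, so I_lo=241, I_hi=360, C_lo=24.937, C_hi=31.487.
(360−241)/(31.487−24.937) × (26.209−24.937) + 241 = 119/6.550 × 1.272 + 241 ≈ 264.11 → 264.
Kathmandu: row 9.352–19.508 (AQI 121–180). (180−121)·(14.566−9.352)/(19.508−9.352) + 121 = 59·5.214/10.156 + 121 ≈ 151.29 → 151.
AQIs: Shanghai=269, Lahore=264, Kathmandu=151. Sum = 269 + 264 + 151 = 684.

684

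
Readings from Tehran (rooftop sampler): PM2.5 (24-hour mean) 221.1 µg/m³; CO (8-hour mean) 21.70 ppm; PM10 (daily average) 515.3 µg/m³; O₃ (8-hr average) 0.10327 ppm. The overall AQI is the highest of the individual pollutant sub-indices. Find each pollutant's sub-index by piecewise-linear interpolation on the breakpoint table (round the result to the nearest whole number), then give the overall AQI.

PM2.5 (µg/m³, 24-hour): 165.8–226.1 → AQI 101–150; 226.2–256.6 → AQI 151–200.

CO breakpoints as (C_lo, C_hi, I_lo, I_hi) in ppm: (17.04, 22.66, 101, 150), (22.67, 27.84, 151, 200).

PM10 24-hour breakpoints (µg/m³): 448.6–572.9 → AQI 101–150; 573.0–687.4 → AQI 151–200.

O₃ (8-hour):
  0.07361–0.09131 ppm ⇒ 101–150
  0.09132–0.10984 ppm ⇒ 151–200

183

PM2.5: row 165.8–226.1 (AQI 101–150). (150−101)·(221.1−165.8)/(226.1−165.8) + 101 = 49·55.3/60.3 + 101 ≈ 145.94 → 146.
CO: row 17.04–22.66 (AQI 101–150). (150−101)·(21.70−17.04)/(22.66−17.04) + 101 = 49·4.66/5.62 + 101 ≈ 141.63 → 142.
PM10 515.3: bracket 448.6–572.9 → index 101–150; slope 49/124.3, offset 66.7.
AQI = 101 + 49/124.3·66.7 ≈ 127.29 ⇒ 127.
O₃: 0.10327 ∈ [0.09132, 0.10984] ↔ index [151, 200].
151 + (0.10327−0.09132)·(200−151)/(0.10984−0.09132) = 151 + 0.01195·49/0.01852 ≈ 182.62, so AQI = 183.
Sub-indices: PM2.5→146, CO→142, PM10→127, O₃→183. Overall AQI = max = 183; dominant pollutant is O₃.
AQI 183: Unhealthy.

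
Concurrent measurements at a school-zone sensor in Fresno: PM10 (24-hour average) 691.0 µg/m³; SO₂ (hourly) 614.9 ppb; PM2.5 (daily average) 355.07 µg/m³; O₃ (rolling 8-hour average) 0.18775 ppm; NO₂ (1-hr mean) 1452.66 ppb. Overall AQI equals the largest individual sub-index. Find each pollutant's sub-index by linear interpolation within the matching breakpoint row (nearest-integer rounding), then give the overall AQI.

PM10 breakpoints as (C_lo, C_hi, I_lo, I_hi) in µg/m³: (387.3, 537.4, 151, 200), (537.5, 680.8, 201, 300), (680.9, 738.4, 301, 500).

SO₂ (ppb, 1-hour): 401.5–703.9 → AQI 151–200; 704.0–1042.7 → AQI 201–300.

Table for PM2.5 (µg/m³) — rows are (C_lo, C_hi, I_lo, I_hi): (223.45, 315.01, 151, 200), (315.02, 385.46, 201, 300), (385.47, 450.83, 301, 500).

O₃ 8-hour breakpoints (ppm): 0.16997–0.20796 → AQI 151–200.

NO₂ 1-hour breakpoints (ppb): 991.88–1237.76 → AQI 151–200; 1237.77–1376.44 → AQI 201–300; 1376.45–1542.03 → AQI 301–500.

PM10: 691.0 ∈ [680.9, 738.4] ↔ index [301, 500].
301 + (691.0−680.9)·(500−301)/(738.4−680.9) = 301 + 10.1·199/57.5 ≈ 335.95, so AQI = 336.
SO₂: 614.9 ∈ [401.5, 703.9] ↔ index [151, 200].
151 + (614.9−401.5)·(200−151)/(703.9−401.5) = 151 + 213.4·49/302.4 ≈ 185.58, so AQI = 186.
PM2.5: row 315.02–385.46 (AQI 201–300). (300−201)·(355.07−315.02)/(385.46−315.02) + 201 = 99·40.05/70.44 + 201 ≈ 257.29 → 257.
O₃: row 0.16997–0.20796 (AQI 151–200). (200−151)·(0.18775−0.16997)/(0.20796−0.16997) + 151 = 49·0.01778/0.03799 + 151 ≈ 173.93 → 174.
NO₂: 1452.66 lies in 1376.45–1542.03, so I_lo=301, I_hi=500, C_lo=1376.45, C_hi=1542.03.
(500−301)/(1542.03−1376.45) × (1452.66−1376.45) + 301 = 199/165.58 × 76.21 + 301 ≈ 392.59 → 393.
Sub-indices: PM10→336, SO₂→186, PM2.5→257, O₃→174, NO₂→393. Overall AQI = max = 393; dominant pollutant is NO₂.
AQI 393: Hazardous.

393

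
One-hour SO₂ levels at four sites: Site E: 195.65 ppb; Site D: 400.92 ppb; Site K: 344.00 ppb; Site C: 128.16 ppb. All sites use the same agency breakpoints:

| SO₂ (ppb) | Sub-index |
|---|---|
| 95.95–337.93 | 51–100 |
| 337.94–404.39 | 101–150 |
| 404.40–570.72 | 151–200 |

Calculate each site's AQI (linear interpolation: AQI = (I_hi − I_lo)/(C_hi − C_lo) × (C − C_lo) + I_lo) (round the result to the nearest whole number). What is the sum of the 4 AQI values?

Site E 195.65: bracket 95.95–337.93 → index 51–100; slope 49/241.98, offset 99.70.
AQI = 51 + 49/241.98·99.70 ≈ 71.19 ⇒ 71.
Site D: row 337.94–404.39 (AQI 101–150). (150−101)·(400.92−337.94)/(404.39−337.94) + 101 = 49·62.98/66.45 + 101 ≈ 147.44 → 147.
Site K: 344.00 lies in 337.94–404.39, so I_lo=101, I_hi=150, C_lo=337.94, C_hi=404.39.
(150−101)/(404.39−337.94) × (344.00−337.94) + 101 = 49/66.45 × 6.06 + 101 ≈ 105.47 → 105.
Site C 128.16: bracket 95.95–337.93 → index 51–100; slope 49/241.98, offset 32.21.
AQI = 51 + 49/241.98·32.21 ≈ 57.52 ⇒ 58.
AQIs: Site E=71, Site D=147, Site K=105, Site C=58. Sum = 71 + 147 + 105 + 58 = 381.

381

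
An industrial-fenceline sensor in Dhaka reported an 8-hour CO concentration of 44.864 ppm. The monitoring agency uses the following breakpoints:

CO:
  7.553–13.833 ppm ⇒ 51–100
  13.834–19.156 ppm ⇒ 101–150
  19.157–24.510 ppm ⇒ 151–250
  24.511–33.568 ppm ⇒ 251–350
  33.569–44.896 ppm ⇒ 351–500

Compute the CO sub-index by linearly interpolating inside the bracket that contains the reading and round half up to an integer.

CO: 44.864 ∈ [33.569, 44.896] ↔ index [351, 500].
351 + (44.864−33.569)·(500−351)/(44.896−33.569) = 351 + 11.295·149/11.327 ≈ 499.58, so AQI = 500.

500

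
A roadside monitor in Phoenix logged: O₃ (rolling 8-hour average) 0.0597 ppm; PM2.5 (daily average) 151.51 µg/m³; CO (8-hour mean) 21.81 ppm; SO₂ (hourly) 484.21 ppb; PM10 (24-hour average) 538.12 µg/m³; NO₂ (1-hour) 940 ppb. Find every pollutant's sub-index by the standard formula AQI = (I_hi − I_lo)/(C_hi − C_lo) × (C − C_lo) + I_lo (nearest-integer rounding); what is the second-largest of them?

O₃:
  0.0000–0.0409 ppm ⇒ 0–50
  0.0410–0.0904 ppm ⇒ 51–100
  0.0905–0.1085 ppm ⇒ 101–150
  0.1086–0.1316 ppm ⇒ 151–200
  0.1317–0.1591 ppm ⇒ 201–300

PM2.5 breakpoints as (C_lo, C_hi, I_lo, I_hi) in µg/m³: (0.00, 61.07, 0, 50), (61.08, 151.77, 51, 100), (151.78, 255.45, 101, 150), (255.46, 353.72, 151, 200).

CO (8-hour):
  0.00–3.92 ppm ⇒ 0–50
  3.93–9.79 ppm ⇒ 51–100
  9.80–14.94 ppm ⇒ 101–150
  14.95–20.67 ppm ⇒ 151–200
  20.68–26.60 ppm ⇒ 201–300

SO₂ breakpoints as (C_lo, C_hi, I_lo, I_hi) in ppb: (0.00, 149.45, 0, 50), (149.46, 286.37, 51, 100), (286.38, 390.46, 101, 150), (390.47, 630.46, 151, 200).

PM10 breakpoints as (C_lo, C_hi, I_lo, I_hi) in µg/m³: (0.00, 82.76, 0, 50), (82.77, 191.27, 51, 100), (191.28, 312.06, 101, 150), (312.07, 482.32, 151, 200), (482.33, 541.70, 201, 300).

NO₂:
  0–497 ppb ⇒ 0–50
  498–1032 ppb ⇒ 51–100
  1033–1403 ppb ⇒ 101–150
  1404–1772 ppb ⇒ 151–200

O₃: 0.0597 lies in 0.0410–0.0904, so I_lo=51, I_hi=100, C_lo=0.0410, C_hi=0.0904.
(100−51)/(0.0904−0.0410) × (0.0597−0.0410) + 51 = 49/0.0494 × 0.0187 + 51 ≈ 69.55 → 70.
PM2.5 151.51: bracket 61.08–151.77 → index 51–100; slope 49/90.69, offset 90.43.
AQI = 51 + 49/90.69·90.43 ≈ 99.86 ⇒ 100.
CO: 21.81 lies in 20.68–26.60, so I_lo=201, I_hi=300, C_lo=20.68, C_hi=26.60.
(300−201)/(26.60−20.68) × (21.81−20.68) + 201 = 99/5.92 × 1.13 + 201 ≈ 219.90 → 220.
SO₂: 484.21 lies in 390.47–630.46, so I_lo=151, I_hi=200, C_lo=390.47, C_hi=630.46.
(200−151)/(630.46−390.47) × (484.21−390.47) + 151 = 49/239.99 × 93.74 + 151 ≈ 170.14 → 170.
PM10: row 482.33–541.70 (AQI 201–300). (300−201)·(538.12−482.33)/(541.70−482.33) + 201 = 99·55.79/59.37 + 201 ≈ 294.03 → 294.
NO₂ 940: bracket 498–1032 → index 51–100; slope 49/534, offset 442.
AQI = 51 + 49/534·442 ≈ 91.56 ⇒ 92.
Sub-indices: O₃→70, PM2.5→100, CO→220, SO₂→170, PM10→294, NO₂→92. Ranked high→low: 294, 220, 170, 100, 92, 70. Second-highest sub-index = 220.

220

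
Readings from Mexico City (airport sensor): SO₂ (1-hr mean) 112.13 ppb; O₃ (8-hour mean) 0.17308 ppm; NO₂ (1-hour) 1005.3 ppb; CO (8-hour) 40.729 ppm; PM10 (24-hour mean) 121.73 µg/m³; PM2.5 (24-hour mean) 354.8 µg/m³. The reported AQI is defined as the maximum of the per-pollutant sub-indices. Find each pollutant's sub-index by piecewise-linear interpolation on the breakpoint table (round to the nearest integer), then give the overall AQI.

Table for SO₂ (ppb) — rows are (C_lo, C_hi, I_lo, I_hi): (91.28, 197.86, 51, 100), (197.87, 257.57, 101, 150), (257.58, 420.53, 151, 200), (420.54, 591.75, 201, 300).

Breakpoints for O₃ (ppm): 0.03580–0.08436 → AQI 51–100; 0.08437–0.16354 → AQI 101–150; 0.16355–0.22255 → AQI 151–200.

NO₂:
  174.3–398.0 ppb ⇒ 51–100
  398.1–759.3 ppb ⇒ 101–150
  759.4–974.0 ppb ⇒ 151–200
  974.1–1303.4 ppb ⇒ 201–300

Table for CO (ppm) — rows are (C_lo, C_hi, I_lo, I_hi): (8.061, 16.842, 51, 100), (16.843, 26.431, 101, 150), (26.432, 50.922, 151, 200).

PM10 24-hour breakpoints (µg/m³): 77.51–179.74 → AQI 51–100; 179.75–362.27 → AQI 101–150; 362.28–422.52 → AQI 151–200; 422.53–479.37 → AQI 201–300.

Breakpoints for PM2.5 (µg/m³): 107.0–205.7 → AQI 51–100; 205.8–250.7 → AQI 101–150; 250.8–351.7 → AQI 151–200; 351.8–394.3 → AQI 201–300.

SO₂: row 91.28–197.86 (AQI 51–100). (100−51)·(112.13−91.28)/(197.86−91.28) + 51 = 49·20.85/106.58 + 51 ≈ 60.59 → 61.
O₃: 0.17308 ∈ [0.16355, 0.22255] ↔ index [151, 200].
151 + (0.17308−0.16355)·(200−151)/(0.22255−0.16355) = 151 + 0.00953·49/0.05900 ≈ 158.91, so AQI = 159.
NO₂: 1005.3 lies in 974.1–1303.4, so I_lo=201, I_hi=300, C_lo=974.1, C_hi=1303.4.
(300−201)/(1303.4−974.1) × (1005.3−974.1) + 201 = 99/329.3 × 31.2 + 201 ≈ 210.38 → 210.
CO: row 26.432–50.922 (AQI 151–200). (200−151)·(40.729−26.432)/(50.922−26.432) + 151 = 49·14.297/24.490 + 151 ≈ 179.61 → 180.
PM10: 121.73 lies in 77.51–179.74, so I_lo=51, I_hi=100, C_lo=77.51, C_hi=179.74.
(100−51)/(179.74−77.51) × (121.73−77.51) + 51 = 49/102.23 × 44.22 + 51 ≈ 72.20 → 72.
PM2.5 354.8: bracket 351.8–394.3 → index 201–300; slope 99/42.5, offset 3.0.
AQI = 201 + 99/42.5·3.0 ≈ 207.99 ⇒ 208.
Sub-indices: SO₂→61, O₃→159, NO₂→210, CO→180, PM10→72, PM2.5→208. Overall AQI = max = 210; dominant pollutant is NO₂.

210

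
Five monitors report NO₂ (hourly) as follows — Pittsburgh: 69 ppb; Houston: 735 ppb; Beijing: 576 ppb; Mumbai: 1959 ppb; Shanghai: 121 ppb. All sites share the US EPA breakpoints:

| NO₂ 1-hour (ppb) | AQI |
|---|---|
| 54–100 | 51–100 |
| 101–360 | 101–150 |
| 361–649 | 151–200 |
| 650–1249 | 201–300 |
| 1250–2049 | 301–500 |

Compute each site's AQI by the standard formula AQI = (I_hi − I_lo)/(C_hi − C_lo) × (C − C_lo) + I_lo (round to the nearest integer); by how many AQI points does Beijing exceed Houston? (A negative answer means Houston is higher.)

Pittsburgh: 69 lies in 54–100, so I_lo=51, I_hi=100, C_lo=54, C_hi=100.
(100−51)/(100−54) × (69−54) + 51 = 49/46 × 15 + 51 ≈ 66.98 → 67.
Houston: 735 lies in 650–1249, so I_lo=201, I_hi=300, C_lo=650, C_hi=1249.
(300−201)/(1249−650) × (735−650) + 201 = 99/599 × 85 + 201 ≈ 215.05 → 215.
Beijing: row 361–649 (AQI 151–200). (200−151)·(576−361)/(649−361) + 151 = 49·215/288 + 151 ≈ 187.58 → 188.
Mumbai: row 1250–2049 (AQI 301–500). (500−301)·(1959−1250)/(2049−1250) + 301 = 199·709/799 + 301 ≈ 477.58 → 478.
Shanghai 121: bracket 101–360 → index 101–150; slope 49/259, offset 20.
AQI = 101 + 49/259·20 ≈ 104.78 ⇒ 105.
AQIs: Pittsburgh=67, Houston=215, Beijing=188, Mumbai=478, Shanghai=105. Beijing (188) − Houston (215) = -27.

-27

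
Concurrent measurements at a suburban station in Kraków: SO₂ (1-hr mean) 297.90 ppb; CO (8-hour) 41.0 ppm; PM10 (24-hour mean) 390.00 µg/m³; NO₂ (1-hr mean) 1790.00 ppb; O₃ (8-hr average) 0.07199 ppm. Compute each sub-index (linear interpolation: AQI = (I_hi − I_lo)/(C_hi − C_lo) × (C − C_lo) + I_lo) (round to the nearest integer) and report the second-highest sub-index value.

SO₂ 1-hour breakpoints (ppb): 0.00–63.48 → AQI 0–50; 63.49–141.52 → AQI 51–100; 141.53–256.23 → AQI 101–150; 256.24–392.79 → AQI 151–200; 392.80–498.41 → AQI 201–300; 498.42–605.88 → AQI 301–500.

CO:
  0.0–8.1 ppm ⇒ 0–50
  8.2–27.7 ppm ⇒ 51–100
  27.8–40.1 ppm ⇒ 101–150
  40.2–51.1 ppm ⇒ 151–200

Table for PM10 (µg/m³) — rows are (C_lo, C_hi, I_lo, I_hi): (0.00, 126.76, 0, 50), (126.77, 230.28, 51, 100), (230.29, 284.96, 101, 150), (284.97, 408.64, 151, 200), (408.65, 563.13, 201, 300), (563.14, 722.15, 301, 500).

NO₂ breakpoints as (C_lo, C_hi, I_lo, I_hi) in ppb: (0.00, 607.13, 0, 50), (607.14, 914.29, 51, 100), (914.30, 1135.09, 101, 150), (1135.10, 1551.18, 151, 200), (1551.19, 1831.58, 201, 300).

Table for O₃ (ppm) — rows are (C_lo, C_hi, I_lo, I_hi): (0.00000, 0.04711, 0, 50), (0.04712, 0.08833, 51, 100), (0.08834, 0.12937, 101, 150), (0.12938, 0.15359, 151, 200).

193

SO₂: 297.90 lies in 256.24–392.79, so I_lo=151, I_hi=200, C_lo=256.24, C_hi=392.79.
(200−151)/(392.79−256.24) × (297.90−256.24) + 151 = 49/136.55 × 41.66 + 151 ≈ 165.95 → 166.
CO 41.0: bracket 40.2–51.1 → index 151–200; slope 49/10.9, offset 0.8.
AQI = 151 + 49/10.9·0.8 ≈ 154.60 ⇒ 155.
PM10: 390.00 lies in 284.97–408.64, so I_lo=151, I_hi=200, C_lo=284.97, C_hi=408.64.
(200−151)/(408.64−284.97) × (390.00−284.97) + 151 = 49/123.67 × 105.03 + 151 ≈ 192.61 → 193.
NO₂: 1790.00 lies in 1551.19–1831.58, so I_lo=201, I_hi=300, C_lo=1551.19, C_hi=1831.58.
(300−201)/(1831.58−1551.19) × (1790.00−1551.19) + 201 = 99/280.39 × 238.81 + 201 ≈ 285.32 → 285.
O₃: 0.07199 ∈ [0.04712, 0.08833] ↔ index [51, 100].
51 + (0.07199−0.04712)·(100−51)/(0.08833−0.04712) = 51 + 0.02487·49/0.04121 ≈ 80.57, so AQI = 81.
Sub-indices: SO₂→166, CO→155, PM10→193, NO₂→285, O₃→81. Ranked high→low: 285, 193, 166, 155, 81. Second-highest sub-index = 193.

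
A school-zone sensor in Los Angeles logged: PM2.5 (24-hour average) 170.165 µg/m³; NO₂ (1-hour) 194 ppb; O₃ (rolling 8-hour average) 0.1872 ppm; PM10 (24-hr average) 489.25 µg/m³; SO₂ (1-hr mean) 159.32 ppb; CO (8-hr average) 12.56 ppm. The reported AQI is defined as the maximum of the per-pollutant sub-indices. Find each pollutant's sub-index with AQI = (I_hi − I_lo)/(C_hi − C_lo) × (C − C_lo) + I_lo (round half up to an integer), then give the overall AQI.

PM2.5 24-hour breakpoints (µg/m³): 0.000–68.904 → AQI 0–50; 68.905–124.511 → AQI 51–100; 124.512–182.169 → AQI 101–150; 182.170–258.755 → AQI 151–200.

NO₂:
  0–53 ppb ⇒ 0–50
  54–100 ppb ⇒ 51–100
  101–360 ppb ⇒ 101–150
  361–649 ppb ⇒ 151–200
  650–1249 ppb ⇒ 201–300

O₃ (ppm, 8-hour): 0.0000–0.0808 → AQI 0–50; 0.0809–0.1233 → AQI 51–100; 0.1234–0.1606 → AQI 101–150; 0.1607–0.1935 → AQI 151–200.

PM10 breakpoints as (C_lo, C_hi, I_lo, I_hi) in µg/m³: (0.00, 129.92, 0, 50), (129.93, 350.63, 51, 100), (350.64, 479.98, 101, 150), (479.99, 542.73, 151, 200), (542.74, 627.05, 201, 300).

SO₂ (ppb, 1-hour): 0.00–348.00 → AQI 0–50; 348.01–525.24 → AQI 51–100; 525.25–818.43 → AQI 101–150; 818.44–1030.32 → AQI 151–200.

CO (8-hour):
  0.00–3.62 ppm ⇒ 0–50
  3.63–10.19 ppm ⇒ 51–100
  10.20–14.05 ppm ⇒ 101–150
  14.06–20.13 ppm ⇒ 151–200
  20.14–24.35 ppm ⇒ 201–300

PM2.5: row 124.512–182.169 (AQI 101–150). (150−101)·(170.165−124.512)/(182.169−124.512) + 101 = 49·45.653/57.657 + 101 ≈ 139.80 → 140.
NO₂: 194 ∈ [101, 360] ↔ index [101, 150].
101 + (194−101)·(150−101)/(360−101) = 101 + 93·49/259 ≈ 118.59, so AQI = 119.
O₃ 0.1872: bracket 0.1607–0.1935 → index 151–200; slope 49/0.0328, offset 0.0265.
AQI = 151 + 49/0.0328·0.0265 ≈ 190.59 ⇒ 191.
PM10: 489.25 ∈ [479.99, 542.73] ↔ index [151, 200].
151 + (489.25−479.99)·(200−151)/(542.73−479.99) = 151 + 9.26·49/62.74 ≈ 158.23, so AQI = 158.
SO₂ 159.32: bracket 0.00–348.00 → index 0–50; slope 50/348.00, offset 159.32.
AQI = 0 + 50/348.00·159.32 ≈ 22.89 ⇒ 23.
CO: 12.56 ∈ [10.20, 14.05] ↔ index [101, 150].
101 + (12.56−10.20)·(150−101)/(14.05−10.20) = 101 + 2.36·49/3.85 ≈ 131.04, so AQI = 131.
Sub-indices: PM2.5→140, NO₂→119, O₃→191, PM10→158, SO₂→23, CO→131. Overall AQI = max = 191; dominant pollutant is O₃.
AQI 191: Unhealthy.

191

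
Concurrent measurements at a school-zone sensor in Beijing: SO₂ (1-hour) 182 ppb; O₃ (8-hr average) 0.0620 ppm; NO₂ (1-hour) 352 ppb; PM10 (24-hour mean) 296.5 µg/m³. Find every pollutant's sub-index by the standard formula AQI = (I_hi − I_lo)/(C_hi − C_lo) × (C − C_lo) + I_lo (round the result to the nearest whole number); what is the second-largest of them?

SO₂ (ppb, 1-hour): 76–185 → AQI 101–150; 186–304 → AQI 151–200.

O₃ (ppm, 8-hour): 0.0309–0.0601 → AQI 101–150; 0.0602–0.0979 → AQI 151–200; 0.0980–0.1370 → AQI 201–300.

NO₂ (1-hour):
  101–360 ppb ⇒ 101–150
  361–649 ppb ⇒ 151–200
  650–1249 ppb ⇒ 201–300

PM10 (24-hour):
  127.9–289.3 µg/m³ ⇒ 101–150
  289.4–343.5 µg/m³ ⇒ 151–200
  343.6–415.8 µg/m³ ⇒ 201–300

SO₂ 182: bracket 76–185 → index 101–150; slope 49/109, offset 106.
AQI = 101 + 49/109·106 ≈ 148.65 ⇒ 149.
O₃: 0.0620 ∈ [0.0602, 0.0979] ↔ index [151, 200].
151 + (0.0620−0.0602)·(200−151)/(0.0979−0.0602) = 151 + 0.0018·49/0.0377 ≈ 153.34, so AQI = 153.
NO₂: row 101–360 (AQI 101–150). (150−101)·(352−101)/(360−101) + 101 = 49·251/259 + 101 ≈ 148.49 → 148.
PM10 296.5: bracket 289.4–343.5 → index 151–200; slope 49/54.1, offset 7.1.
AQI = 151 + 49/54.1·7.1 ≈ 157.43 ⇒ 157.
Sub-indices: SO₂→149, O₃→153, NO₂→148, PM10→157. Ranked high→low: 157, 153, 149, 148. Second-highest sub-index = 153.

153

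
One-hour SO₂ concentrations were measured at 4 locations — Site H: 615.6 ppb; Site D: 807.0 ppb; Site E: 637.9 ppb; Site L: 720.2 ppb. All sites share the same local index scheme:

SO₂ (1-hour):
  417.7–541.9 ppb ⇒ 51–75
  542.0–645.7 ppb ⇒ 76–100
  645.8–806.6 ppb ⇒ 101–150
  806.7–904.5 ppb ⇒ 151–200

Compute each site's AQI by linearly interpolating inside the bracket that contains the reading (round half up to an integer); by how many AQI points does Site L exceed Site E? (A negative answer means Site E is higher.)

26

Site H: row 542.0–645.7 (AQI 76–100). (100−76)·(615.6−542.0)/(645.7−542.0) + 76 = 24·73.6/103.7 + 76 ≈ 93.03 → 93.
Site D: 807.0 lies in 806.7–904.5, so I_lo=151, I_hi=200, C_lo=806.7, C_hi=904.5.
(200−151)/(904.5−806.7) × (807.0−806.7) + 151 = 49/97.8 × 0.3 + 151 ≈ 151.15 → 151.
Site E: 637.9 lies in 542.0–645.7, so I_lo=76, I_hi=100, C_lo=542.0, C_hi=645.7.
(100−76)/(645.7−542.0) × (637.9−542.0) + 76 = 24/103.7 × 95.9 + 76 ≈ 98.19 → 98.
Site L: 720.2 ∈ [645.8, 806.6] ↔ index [101, 150].
101 + (720.2−645.8)·(150−101)/(806.6−645.8) = 101 + 74.4·49/160.8 ≈ 123.67, so AQI = 124.
AQIs: Site H=93, Site D=151, Site E=98, Site L=124. Site L (124) − Site E (98) = 26.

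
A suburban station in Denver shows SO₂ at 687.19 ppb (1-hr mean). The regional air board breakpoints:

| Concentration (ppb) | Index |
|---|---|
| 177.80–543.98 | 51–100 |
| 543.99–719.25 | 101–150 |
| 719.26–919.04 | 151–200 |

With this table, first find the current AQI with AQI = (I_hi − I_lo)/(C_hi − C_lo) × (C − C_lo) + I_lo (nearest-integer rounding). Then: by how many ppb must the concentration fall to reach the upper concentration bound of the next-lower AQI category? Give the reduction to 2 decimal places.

143.21

SO₂: row 543.99–719.25 (AQI 101–150). (150−101)·(687.19−543.99)/(719.25−543.99) + 101 = 49·143.20/175.26 + 101 ≈ 141.04 → 141.
Current AQI 141 is in the Unhealthy for Sensitive Groups range (101–150). The next-lower category tops out at AQI 100, whose upper concentration bound is 543.98 ppb.
Reduction needed = 687.19 − 543.98 = 143.21 ppb.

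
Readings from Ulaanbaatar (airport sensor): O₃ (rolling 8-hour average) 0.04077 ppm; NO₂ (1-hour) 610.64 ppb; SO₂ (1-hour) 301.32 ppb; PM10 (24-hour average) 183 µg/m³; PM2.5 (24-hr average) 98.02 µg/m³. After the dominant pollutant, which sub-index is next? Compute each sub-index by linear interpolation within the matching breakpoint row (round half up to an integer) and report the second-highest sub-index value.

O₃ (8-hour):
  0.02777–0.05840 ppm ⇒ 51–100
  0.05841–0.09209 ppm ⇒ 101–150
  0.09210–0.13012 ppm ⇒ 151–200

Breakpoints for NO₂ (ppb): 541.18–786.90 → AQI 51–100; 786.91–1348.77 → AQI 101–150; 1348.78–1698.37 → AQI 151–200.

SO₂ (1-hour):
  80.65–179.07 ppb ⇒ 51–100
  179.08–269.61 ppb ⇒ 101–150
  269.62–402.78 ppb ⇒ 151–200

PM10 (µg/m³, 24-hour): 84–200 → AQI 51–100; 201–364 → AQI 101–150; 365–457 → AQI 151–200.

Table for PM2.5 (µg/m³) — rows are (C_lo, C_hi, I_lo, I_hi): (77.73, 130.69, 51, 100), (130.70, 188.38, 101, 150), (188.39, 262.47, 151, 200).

O₃: 0.04077 ∈ [0.02777, 0.05840] ↔ index [51, 100].
51 + (0.04077−0.02777)·(100−51)/(0.05840−0.02777) = 51 + 0.01300·49/0.03063 ≈ 71.80, so AQI = 72.
NO₂ 610.64: bracket 541.18–786.90 → index 51–100; slope 49/245.72, offset 69.46.
AQI = 51 + 49/245.72·69.46 ≈ 64.85 ⇒ 65.
SO₂ 301.32: bracket 269.62–402.78 → index 151–200; slope 49/133.16, offset 31.70.
AQI = 151 + 49/133.16·31.70 ≈ 162.66 ⇒ 163.
PM10 183: bracket 84–200 → index 51–100; slope 49/116, offset 99.
AQI = 51 + 49/116·99 ≈ 92.82 ⇒ 93.
PM2.5 98.02: bracket 77.73–130.69 → index 51–100; slope 49/52.96, offset 20.29.
AQI = 51 + 49/52.96·20.29 ≈ 69.77 ⇒ 70.
Sub-indices: O₃→72, NO₂→65, SO₂→163, PM10→93, PM2.5→70. Ranked high→low: 163, 93, 72, 70, 65. Second-highest sub-index = 93.

93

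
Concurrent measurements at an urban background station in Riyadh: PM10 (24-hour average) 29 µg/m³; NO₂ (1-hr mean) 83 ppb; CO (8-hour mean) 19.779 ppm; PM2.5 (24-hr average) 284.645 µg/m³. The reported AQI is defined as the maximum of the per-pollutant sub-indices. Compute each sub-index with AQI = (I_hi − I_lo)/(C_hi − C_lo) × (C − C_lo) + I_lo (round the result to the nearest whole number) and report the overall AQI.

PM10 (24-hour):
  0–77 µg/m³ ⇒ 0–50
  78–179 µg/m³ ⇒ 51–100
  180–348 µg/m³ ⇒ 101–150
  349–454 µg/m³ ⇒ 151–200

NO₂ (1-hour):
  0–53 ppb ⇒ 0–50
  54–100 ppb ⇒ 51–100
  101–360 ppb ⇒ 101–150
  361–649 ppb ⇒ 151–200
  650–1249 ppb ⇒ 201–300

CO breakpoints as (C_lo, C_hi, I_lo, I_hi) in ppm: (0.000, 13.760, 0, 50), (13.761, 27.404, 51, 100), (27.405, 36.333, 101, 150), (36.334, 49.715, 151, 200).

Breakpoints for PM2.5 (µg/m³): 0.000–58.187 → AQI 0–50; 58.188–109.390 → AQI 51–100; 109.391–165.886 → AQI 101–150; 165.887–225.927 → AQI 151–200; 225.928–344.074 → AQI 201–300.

250

PM10: row 0–77 (AQI 0–50). (50−0)·(29−0)/(77−0) + 0 = 50·29/77 + 0 ≈ 18.83 → 19.
NO₂: 83 ∈ [54, 100] ↔ index [51, 100].
51 + (83−54)·(100−51)/(100−54) = 51 + 29·49/46 ≈ 81.89, so AQI = 82.
CO: 19.779 lies in 13.761–27.404, so I_lo=51, I_hi=100, C_lo=13.761, C_hi=27.404.
(100−51)/(27.404−13.761) × (19.779−13.761) + 51 = 49/13.643 × 6.018 + 51 ≈ 72.61 → 73.
PM2.5: row 225.928–344.074 (AQI 201–300). (300−201)·(284.645−225.928)/(344.074−225.928) + 201 = 99·58.717/118.146 + 201 ≈ 250.20 → 250.
Sub-indices: PM10→19, NO₂→82, CO→73, PM2.5→250. Overall AQI = max = 250; dominant pollutant is PM2.5.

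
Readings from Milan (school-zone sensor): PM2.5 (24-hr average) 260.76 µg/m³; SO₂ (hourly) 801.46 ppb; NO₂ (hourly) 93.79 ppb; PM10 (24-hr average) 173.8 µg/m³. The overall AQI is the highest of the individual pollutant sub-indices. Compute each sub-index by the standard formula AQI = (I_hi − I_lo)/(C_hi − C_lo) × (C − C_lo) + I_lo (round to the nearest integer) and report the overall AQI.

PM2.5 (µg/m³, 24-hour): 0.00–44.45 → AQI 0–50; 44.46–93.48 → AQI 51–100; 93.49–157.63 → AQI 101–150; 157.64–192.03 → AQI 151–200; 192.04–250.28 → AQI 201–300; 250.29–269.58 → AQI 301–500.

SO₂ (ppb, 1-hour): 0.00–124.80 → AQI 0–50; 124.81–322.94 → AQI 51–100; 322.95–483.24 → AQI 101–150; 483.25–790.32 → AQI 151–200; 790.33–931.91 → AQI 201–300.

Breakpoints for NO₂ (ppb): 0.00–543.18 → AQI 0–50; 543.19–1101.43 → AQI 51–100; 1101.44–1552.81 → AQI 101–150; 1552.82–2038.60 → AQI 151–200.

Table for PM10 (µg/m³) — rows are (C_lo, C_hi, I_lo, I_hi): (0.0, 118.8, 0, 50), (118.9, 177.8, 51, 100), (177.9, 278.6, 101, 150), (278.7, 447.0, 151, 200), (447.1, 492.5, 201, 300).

409

PM2.5: 260.76 ∈ [250.29, 269.58] ↔ index [301, 500].
301 + (260.76−250.29)·(500−301)/(269.58−250.29) = 301 + 10.47·199/19.29 ≈ 409.01, so AQI = 409.
SO₂: row 790.33–931.91 (AQI 201–300). (300−201)·(801.46−790.33)/(931.91−790.33) + 201 = 99·11.13/141.58 + 201 ≈ 208.78 → 209.
NO₂ 93.79: bracket 0.00–543.18 → index 0–50; slope 50/543.18, offset 93.79.
AQI = 0 + 50/543.18·93.79 ≈ 8.63 ⇒ 9.
PM10: 173.8 lies in 118.9–177.8, so I_lo=51, I_hi=100, C_lo=118.9, C_hi=177.8.
(100−51)/(177.8−118.9) × (173.8−118.9) + 51 = 49/58.9 × 54.9 + 51 ≈ 96.67 → 97.
Sub-indices: PM2.5→409, SO₂→209, NO₂→9, PM10→97. Overall AQI = max = 409; dominant pollutant is PM2.5.
AQI 409: Hazardous.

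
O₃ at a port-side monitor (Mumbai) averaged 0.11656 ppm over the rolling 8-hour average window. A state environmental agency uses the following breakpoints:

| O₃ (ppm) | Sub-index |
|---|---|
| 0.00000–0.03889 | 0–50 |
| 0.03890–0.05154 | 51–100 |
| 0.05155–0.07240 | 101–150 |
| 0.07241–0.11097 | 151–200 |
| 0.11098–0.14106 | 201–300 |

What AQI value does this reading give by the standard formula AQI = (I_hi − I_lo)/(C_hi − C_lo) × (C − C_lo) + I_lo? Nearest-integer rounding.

219

O₃: 0.11656 ∈ [0.11098, 0.14106] ↔ index [201, 300].
201 + (0.11656−0.11098)·(300−201)/(0.14106−0.11098) = 201 + 0.00558·99/0.03008 ≈ 219.37, so AQI = 219.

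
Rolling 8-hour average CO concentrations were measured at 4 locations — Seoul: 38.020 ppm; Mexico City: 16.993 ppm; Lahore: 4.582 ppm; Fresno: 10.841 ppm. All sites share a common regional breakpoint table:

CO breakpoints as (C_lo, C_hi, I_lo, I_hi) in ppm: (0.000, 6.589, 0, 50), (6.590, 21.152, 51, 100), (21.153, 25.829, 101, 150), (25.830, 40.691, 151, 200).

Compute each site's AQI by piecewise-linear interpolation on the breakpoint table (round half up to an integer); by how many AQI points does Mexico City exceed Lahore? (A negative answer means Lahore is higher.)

51

Seoul 38.020: bracket 25.830–40.691 → index 151–200; slope 49/14.861, offset 12.190.
AQI = 151 + 49/14.861·12.190 ≈ 191.19 ⇒ 191.
Mexico City: 16.993 ∈ [6.590, 21.152] ↔ index [51, 100].
51 + (16.993−6.590)·(100−51)/(21.152−6.590) = 51 + 10.403·49/14.562 ≈ 86.01, so AQI = 86.
Lahore 4.582: bracket 0.000–6.589 → index 0–50; slope 50/6.589, offset 4.582.
AQI = 0 + 50/6.589·4.582 ≈ 34.77 ⇒ 35.
Fresno: 10.841 lies in 6.590–21.152, so I_lo=51, I_hi=100, C_lo=6.590, C_hi=21.152.
(100−51)/(21.152−6.590) × (10.841−6.590) + 51 = 49/14.562 × 4.251 + 51 ≈ 65.30 → 65.
AQIs: Seoul=191, Mexico City=86, Lahore=35, Fresno=65. Mexico City (86) − Lahore (35) = 51.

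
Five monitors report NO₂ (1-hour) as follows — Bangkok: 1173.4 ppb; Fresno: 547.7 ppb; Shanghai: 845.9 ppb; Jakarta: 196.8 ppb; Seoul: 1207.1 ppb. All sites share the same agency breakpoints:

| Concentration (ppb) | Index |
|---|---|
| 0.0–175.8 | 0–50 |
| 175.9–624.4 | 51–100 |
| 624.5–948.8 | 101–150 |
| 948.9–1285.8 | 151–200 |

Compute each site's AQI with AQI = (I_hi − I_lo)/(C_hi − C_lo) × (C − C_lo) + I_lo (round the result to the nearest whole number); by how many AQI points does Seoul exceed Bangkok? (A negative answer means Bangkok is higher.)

5

Bangkok: 1173.4 ∈ [948.9, 1285.8] ↔ index [151, 200].
151 + (1173.4−948.9)·(200−151)/(1285.8−948.9) = 151 + 224.5·49/336.9 ≈ 183.65, so AQI = 184.
Fresno: 547.7 ∈ [175.9, 624.4] ↔ index [51, 100].
51 + (547.7−175.9)·(100−51)/(624.4−175.9) = 51 + 371.8·49/448.5 ≈ 91.62, so AQI = 92.
Shanghai 845.9: bracket 624.5–948.8 → index 101–150; slope 49/324.3, offset 221.4.
AQI = 101 + 49/324.3·221.4 ≈ 134.45 ⇒ 134.
Jakarta: 196.8 ∈ [175.9, 624.4] ↔ index [51, 100].
51 + (196.8−175.9)·(100−51)/(624.4−175.9) = 51 + 20.9·49/448.5 ≈ 53.28, so AQI = 53.
Seoul: 1207.1 lies in 948.9–1285.8, so I_lo=151, I_hi=200, C_lo=948.9, C_hi=1285.8.
(200−151)/(1285.8−948.9) × (1207.1−948.9) + 151 = 49/336.9 × 258.2 + 151 ≈ 188.55 → 189.
AQIs: Bangkok=184, Fresno=92, Shanghai=134, Jakarta=53, Seoul=189. Seoul (189) − Bangkok (184) = 5.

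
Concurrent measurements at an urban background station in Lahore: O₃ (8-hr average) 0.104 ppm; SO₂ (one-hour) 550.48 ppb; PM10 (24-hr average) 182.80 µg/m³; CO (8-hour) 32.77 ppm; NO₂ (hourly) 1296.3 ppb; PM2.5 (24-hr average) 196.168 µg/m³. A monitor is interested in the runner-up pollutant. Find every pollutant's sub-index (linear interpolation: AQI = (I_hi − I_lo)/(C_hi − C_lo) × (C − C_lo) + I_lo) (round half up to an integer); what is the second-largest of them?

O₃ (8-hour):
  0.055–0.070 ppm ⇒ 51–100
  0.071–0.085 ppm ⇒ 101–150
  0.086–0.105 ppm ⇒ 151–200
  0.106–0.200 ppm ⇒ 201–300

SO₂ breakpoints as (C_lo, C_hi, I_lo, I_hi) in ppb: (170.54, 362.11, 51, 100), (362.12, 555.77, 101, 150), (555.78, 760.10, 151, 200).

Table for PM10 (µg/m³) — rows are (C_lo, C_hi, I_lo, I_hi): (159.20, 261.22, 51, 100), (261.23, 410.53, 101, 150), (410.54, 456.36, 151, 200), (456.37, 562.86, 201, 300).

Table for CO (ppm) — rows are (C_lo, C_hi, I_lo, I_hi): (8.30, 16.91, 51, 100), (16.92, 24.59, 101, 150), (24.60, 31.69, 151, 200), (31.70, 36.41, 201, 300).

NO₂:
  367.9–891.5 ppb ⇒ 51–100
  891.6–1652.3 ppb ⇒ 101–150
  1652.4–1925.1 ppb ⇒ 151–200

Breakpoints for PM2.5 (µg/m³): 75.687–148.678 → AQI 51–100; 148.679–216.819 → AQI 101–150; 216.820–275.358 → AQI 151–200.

O₃: 0.104 ∈ [0.086, 0.105] ↔ index [151, 200].
151 + (0.104−0.086)·(200−151)/(0.105−0.086) = 151 + 0.018·49/0.019 ≈ 197.42, so AQI = 197.
SO₂: row 362.12–555.77 (AQI 101–150). (150−101)·(550.48−362.12)/(555.77−362.12) + 101 = 49·188.36/193.65 + 101 ≈ 148.66 → 149.
PM10: row 159.20–261.22 (AQI 51–100). (100−51)·(182.80−159.20)/(261.22−159.20) + 51 = 49·23.60/102.02 + 51 ≈ 62.34 → 62.
CO: 32.77 lies in 31.70–36.41, so I_lo=201, I_hi=300, C_lo=31.70, C_hi=36.41.
(300−201)/(36.41−31.70) × (32.77−31.70) + 201 = 99/4.71 × 1.07 + 201 ≈ 223.49 → 223.
NO₂: row 891.6–1652.3 (AQI 101–150). (150−101)·(1296.3−891.6)/(1652.3−891.6) + 101 = 49·404.7/760.7 + 101 ≈ 127.07 → 127.
PM2.5: 196.168 lies in 148.679–216.819, so I_lo=101, I_hi=150, C_lo=148.679, C_hi=216.819.
(150−101)/(216.819−148.679) × (196.168−148.679) + 101 = 49/68.140 × 47.489 + 101 ≈ 135.15 → 135.
Sub-indices: O₃→197, SO₂→149, PM10→62, CO→223, NO₂→127, PM2.5→135. Ranked high→low: 223, 197, 149, 135, 127, 62. Second-highest sub-index = 197.

197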